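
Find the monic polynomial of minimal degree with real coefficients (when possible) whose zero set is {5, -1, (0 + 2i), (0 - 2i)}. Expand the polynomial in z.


The polynomial is p(z) = ∏_{α ∈ S} (z − α), where S = {5, -1, (0 + 2i), (0 - 2i)}.
Expanding the product yields: p(z) = z^4 -4·z^3 -z^2 -16·z -20.
Note conjugate pairs combine to real quadratics: (z − (0+2i))(z − (0−2i)) = z² + 4.
The resulting polynomial has degree 4 and real coefficients as required.

p(z) = z^4 -4·z^3 -z^2 -16·z -20.


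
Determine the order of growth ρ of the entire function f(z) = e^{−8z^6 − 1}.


|e^{−8z^6 − 1}| = e^{Re(-8·z^6) + -1} ≤ e^{8|z|^6 + -1} = e^{8r^6 + -1} on |z| = r, so ρ ≤ 6. Choosing z on |z|=r so that -8·z^6 is real positive (always possible by picking arg z appropriately) gives |f(z)| = e^{8r^6 + -1}, matching the bound. The additive constant -1 does not affect log log M(r) ~ 6·log r. Hence ρ = 6.
Therefore ρ = 6.

Order ρ = 6.


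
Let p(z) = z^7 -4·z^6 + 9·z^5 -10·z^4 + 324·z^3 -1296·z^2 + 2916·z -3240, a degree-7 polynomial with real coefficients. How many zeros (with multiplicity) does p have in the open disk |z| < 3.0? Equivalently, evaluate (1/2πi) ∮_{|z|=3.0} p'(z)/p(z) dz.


The zeros of p are: 2, (-3 + 3i), (-3 - 3i), (3 + 3i), (3 - 3i), (1 + 2i), (1 - 2i).
Their magnitudes are: 2, 4.243, 4.243, 4.243, 4.243, 2.236, 2.236.
Zeros with |z| < R = 3.0: 2, (1 + 2i), (1 - 2i).
Count = 3.
By the argument principle, (1/2πi) ∮_{|z|=R} p'(z)/p(z) dz equals exactly this count.

Number of zeros inside |z| < 3.0: 3.


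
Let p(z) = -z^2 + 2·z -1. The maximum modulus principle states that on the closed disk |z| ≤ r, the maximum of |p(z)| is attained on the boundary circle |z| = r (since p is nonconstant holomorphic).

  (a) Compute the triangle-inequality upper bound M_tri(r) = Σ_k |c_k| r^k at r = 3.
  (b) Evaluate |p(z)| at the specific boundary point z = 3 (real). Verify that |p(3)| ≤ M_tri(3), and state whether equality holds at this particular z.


Coefficients: c_0 = -1, c_1 = 2, c_2 = -1. Radius r = 3.
Part (a). Triangle bound: M_tri(r) = Σ_k |c_k| r^k
  = |-1|·3^0 + |2|·3^1 + |-1|·3^2
  = 1 + 6 + 9 = 16.
This bounds M(r) := max_{|z|=r} |p(z)| from above; equality holds iff all terms c_k z^k can be made to align in phase at a single z on |z|=r.
Part (b). At z = 3 (real, on the circle |z| = r):
  p(3) = (-1)·3^0 + (2)·3^1 + (-1)·3^2 = -4.
  |p(3)| = 4.
Check: |p(3)| = 4 ≤ 16 = M_tri(3). ✓ Equality does not hold at z = 3 (the coefficients have mixed signs, so the terms do not all align in phase there).

M_tri(3) = 16; |p(3)| = 4; equality at z=3: no.


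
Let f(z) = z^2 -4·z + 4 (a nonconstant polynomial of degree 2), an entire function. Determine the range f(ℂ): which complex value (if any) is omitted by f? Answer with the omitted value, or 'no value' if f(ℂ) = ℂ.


Little Picard bounds the complement of f(ℂ) to at most one point.
For every w ∈ ℂ, the equation p(z) − w = 0 is a nonconstant polynomial in z and hence has at least one root by the fundamental theorem of algebra. So p is surjective onto ℂ, omitting no value.

Omitted value: no value.


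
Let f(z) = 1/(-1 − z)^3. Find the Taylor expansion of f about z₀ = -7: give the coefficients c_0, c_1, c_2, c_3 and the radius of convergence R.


Let w = z − z₀, so z = z₀ + w.
Then -1 − z = -1 − (z₀ + w) = (-1 − z₀) − w = 6 − w.
f(z) = 1/(6 − w)^3 = (1/(6)^3) · (1 − w/(6))^{−3}.
By the binomial series (1−u)^{−3} = Σ_{n≥0} C(n+2, 2) u^n for |u|<1, with u = w/(6):
  c_n = C(n+2, 2) / (6)^(n+3).
  c_0 = 1/(6)^3 = 1/216.
  c_1 = 3/(6)^4 = 1/432.
  c_2 = 6/(6)^5 = 1/1296.
  c_3 = 10/(6)^6 = 5/23328.
The series is valid for |w/d| < 1, i.e. |z − z₀| < |d|.
Radius of convergence: R = |-1 − z₀| = |6| = 6 (distance from z₀ to the singularity z = -1).

c_0 = 1/216, c_1 = 1/432, c_2 = 1/1296, c_3 = 5/23328; R = 6.


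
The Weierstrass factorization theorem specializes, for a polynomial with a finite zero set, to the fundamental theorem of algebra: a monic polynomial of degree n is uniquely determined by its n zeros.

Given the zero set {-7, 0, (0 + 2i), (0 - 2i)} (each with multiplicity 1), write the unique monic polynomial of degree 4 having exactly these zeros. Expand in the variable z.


The polynomial is p(z) = ∏_{α ∈ S} (z − α), where S = {-7, 0, (0 + 2i), (0 - 2i)}.
Expanding the product yields: p(z) = z^4 + 7·z^3 + 4·z^2 + 28·z.
Note conjugate pairs combine to real quadratics: (z − (0+2i))(z − (0−2i)) = z² + 4.
The resulting polynomial has degree 4 and real coefficients as required.

p(z) = z^4 + 7·z^3 + 4·z^2 + 28·z.


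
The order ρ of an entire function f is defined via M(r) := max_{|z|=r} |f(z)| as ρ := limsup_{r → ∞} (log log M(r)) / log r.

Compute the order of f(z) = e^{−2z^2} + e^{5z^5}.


Each summand is entire of order 2 and 5 respectively (as in the single-exponential case). The order of a sum is at most the max of the orders, so ρ ≤ 5. For the lower bound: on |z|=r choose arg z so that 5z^5 is real positive; then |e^{5z^5}| = e^{5r^5} while |e^{-2z^2}| ≤ e^{2r^2} = o(e^{5r^5}). So |f| ≥ e^{5r^5}(1 − o(1)) and ρ ≥ 5. Hence ρ = max(2, 5) = 5.
Therefore ρ = 5.

Order ρ = 5.


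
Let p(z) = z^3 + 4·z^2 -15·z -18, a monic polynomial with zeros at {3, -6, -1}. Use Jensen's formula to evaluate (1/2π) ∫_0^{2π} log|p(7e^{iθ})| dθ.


Zeros: -6, -1, 3; r = 7.
Inside |z| < r: -6, -1, 3. Outside (|z| ≥ r): ∅.
p(0) = -18, so log|p(0)| = log(18) = 2.8904.
Apply Jensen: I(r) = log|p(0)| + Σ_k log(r/|z_k|), summed over zeros inside |z| < r.
  log(r/|z_k|) for z_k = 3: log(7/3) = 0.8473
  log(r/|z_k|) for z_k = -6: log(7/6) = 0.1542
  log(r/|z_k|) for z_k = -1: log(7/1) = 1.9459
Sum over inside zeros: 2.9474.
I(r) = log|p(0)| + (inside sum) = 2.8904 + 2.9474 = 5.8377.
Closed form (all zeros inside, monic): I(r) = n·log(r) = 3·log(7) = 5.8377. ✓

I(r) ≈ 5.8377.


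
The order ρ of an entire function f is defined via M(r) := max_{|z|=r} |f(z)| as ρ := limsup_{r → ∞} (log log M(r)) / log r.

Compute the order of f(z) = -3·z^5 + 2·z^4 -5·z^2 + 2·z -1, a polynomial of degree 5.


|f(z)| ≤ Σ|c_k|·r^k = O(r^5) as r → ∞. Polynomial growth is O(e^{r^ε}) for every ε > 0 (since r^5/e^{r^ε} → 0), so ρ ≤ ε for all ε > 0, i.e. ρ = 0. Every nonconstant polynomial has order 0.
Therefore ρ = 0.

Order ρ = 0.


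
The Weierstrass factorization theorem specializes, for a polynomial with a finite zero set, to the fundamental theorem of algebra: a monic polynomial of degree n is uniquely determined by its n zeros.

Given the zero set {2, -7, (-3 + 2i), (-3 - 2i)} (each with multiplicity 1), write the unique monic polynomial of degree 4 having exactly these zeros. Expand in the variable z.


The polynomial is p(z) = ∏_{α ∈ S} (z − α), where S = {2, -7, (-3 + 2i), (-3 - 2i)}.
Expanding the product yields: p(z) = z^4 + 11·z^3 + 29·z^2 -19·z -182.
Note conjugate pairs combine to real quadratics: (z − (-3+2i))(z − (-3−2i)) = z² + 6z + 13.
The resulting polynomial has degree 4 and real coefficients as required.

p(z) = z^4 + 11·z^3 + 29·z^2 -19·z -182.


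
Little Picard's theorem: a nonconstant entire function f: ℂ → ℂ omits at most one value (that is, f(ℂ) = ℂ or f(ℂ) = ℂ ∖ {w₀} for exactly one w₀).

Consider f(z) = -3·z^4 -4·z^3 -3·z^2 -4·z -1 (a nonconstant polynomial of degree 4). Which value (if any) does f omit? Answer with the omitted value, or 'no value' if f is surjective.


Little Picard bounds the complement of f(ℂ) to at most one point.
For every w ∈ ℂ, the equation p(z) − w = 0 is a nonconstant polynomial in z and hence has at least one root by the fundamental theorem of algebra. So p is surjective onto ℂ, omitting no value.

Omitted value: no value.


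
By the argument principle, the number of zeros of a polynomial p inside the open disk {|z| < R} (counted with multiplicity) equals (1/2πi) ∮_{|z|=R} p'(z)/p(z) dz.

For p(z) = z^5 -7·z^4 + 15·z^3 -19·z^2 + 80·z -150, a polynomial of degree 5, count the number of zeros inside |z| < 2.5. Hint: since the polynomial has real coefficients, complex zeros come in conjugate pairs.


The zeros of p are: (3 + 1i), (3 - 1i), 3, (-1 + 2i), (-1 - 2i).
Their magnitudes are: 3.162, 3.162, 3, 2.236, 2.236.
Zeros with |z| < R = 2.5: (-1 + 2i), (-1 - 2i).
Count = 2.
By the argument principle, (1/2πi) ∮_{|z|=R} p'(z)/p(z) dz equals exactly this count.

Number of zeros inside |z| < 2.5: 2.


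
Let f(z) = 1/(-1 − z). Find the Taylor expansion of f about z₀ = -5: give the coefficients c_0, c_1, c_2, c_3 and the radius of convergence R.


Let w = z − z₀, so z = z₀ + w.
Then -1 − z = -1 − (z₀ + w) = (-1 − z₀) − w = 4 − w.
f(z) = 1/(4 − w) = (1/(4)) · 1/(1 − w/(4)) = Σ_{n≥0} w^n / (4)^(n+1).
So c_n = 1/(4)^(n+1):
  c_0 = 1/(4)^1 = 1/4.
  c_1 = 1/(4)^2 = 1/16.
  c_2 = 1/(4)^3 = 1/64.
  c_3 = 1/(4)^4 = 1/256.
The series is valid for |w/d| < 1, i.e. |z − z₀| < |d|.
Radius of convergence: R = |-1 − z₀| = |4| = 4 (distance from z₀ to the singularity z = -1).

c_0 = 1/4, c_1 = 1/16, c_2 = 1/64, c_3 = 1/256; R = 4.


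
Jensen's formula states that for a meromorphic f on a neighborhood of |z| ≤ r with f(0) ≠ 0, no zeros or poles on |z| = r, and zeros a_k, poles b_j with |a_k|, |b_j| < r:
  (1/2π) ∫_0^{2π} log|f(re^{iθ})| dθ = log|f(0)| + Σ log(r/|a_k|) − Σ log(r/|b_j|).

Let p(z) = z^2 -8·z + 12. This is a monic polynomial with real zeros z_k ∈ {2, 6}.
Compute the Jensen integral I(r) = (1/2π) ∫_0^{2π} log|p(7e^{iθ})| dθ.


Zeros: 2, 6; r = 7.
Inside |z| < r: 2, 6. Outside (|z| ≥ r): ∅.
p(0) = 12, so log|p(0)| = log(12) = 2.4849.
Apply Jensen: I(r) = log|p(0)| + Σ_k log(r/|z_k|), summed over zeros inside |z| < r.
  log(r/|z_k|) for z_k = 2: log(7/2) = 1.2528
  log(r/|z_k|) for z_k = 6: log(7/6) = 0.1542
Sum over inside zeros: 1.4069.
I(r) = log|p(0)| + (inside sum) = 2.4849 + 1.4069 = 3.8918.
Closed form (all zeros inside, monic): I(r) = n·log(r) = 2·log(7) = 3.8918. ✓

I(r) ≈ 3.8918.


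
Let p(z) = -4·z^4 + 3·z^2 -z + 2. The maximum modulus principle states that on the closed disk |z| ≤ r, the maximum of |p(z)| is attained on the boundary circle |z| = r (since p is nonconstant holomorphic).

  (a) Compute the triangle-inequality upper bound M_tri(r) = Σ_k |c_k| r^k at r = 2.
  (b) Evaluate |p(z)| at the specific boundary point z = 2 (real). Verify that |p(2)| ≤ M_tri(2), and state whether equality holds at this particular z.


Coefficients: c_0 = 2, c_1 = -1, c_2 = 3, c_3 = 0, c_4 = -4. Radius r = 2.
Part (a). Triangle bound: M_tri(r) = Σ_k |c_k| r^k
  = |2|·2^0 + |-1|·2^1 + |3|·2^2 + |0|·2^3 + |-4|·2^4
  = 2 + 2 + 12 + 0 + 64 = 80.
This bounds M(r) := max_{|z|=r} |p(z)| from above; equality holds iff all terms c_k z^k can be made to align in phase at a single z on |z|=r.
Part (b). At z = 2 (real, on the circle |z| = r):
  p(2) = (2)·2^0 + (-1)·2^1 + (3)·2^2 + (0)·2^3 + (-4)·2^4 = -52.
  |p(2)| = 52.
Check: |p(2)| = 52 ≤ 80 = M_tri(2). ✓ Equality does not hold at z = 2 (the coefficients have mixed signs, so the terms do not all align in phase there).

M_tri(2) = 80; |p(2)| = 52; equality at z=2: no.


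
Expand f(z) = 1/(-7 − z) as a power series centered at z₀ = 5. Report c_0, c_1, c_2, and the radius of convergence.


Let w = z − z₀, so z = z₀ + w.
Then -7 − z = -7 − (z₀ + w) = (-7 − z₀) − w = -12 − w.
f(z) = 1/(-12 − w) = (1/(-12)) · 1/(1 − w/(-12)) = Σ_{n≥0} w^n / (-12)^(n+1).
So c_n = 1/(-12)^(n+1):
  c_0 = 1/(-12)^1 = -1/12.
  c_1 = 1/(-12)^2 = 1/144.
  c_2 = 1/(-12)^3 = -1/1728.
The series is valid for |w/d| < 1, i.e. |z − z₀| < |d|.
Radius of convergence: R = |-7 − z₀| = |-12| = 12 (distance from z₀ to the singularity z = -7).

c_0 = -1/12, c_1 = 1/144, c_2 = -1/1728; R = 12.


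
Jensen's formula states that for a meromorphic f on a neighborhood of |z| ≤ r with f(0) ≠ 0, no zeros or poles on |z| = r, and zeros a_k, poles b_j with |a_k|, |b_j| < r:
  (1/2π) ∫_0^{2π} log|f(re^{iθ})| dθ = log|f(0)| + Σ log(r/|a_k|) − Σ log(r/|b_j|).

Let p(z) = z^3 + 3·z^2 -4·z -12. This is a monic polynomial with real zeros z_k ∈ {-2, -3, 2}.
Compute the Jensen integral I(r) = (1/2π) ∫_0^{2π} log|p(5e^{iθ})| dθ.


Zeros: -3, -2, 2; r = 5.
Inside |z| < r: -3, -2, 2. Outside (|z| ≥ r): ∅.
p(0) = -12, so log|p(0)| = log(12) = 2.4849.
Apply Jensen: I(r) = log|p(0)| + Σ_k log(r/|z_k|), summed over zeros inside |z| < r.
  log(r/|z_k|) for z_k = -2: log(5/2) = 0.9163
  log(r/|z_k|) for z_k = -3: log(5/3) = 0.5108
  log(r/|z_k|) for z_k = 2: log(5/2) = 0.9163
Sum over inside zeros: 2.3434.
I(r) = log|p(0)| + (inside sum) = 2.4849 + 2.3434 = 4.8283.
Closed form (all zeros inside, monic): I(r) = n·log(r) = 3·log(5) = 4.8283. ✓

I(r) ≈ 4.8283.


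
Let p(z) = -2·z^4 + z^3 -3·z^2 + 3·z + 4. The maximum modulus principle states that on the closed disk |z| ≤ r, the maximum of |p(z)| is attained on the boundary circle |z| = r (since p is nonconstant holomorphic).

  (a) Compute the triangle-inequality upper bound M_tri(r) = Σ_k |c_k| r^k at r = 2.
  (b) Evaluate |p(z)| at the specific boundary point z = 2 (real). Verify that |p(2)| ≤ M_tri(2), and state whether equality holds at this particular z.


Coefficients: c_0 = 4, c_1 = 3, c_2 = -3, c_3 = 1, c_4 = -2. Radius r = 2.
Part (a). Triangle bound: M_tri(r) = Σ_k |c_k| r^k
  = |4|·2^0 + |3|·2^1 + |-3|·2^2 + |1|·2^3 + |-2|·2^4
  = 4 + 6 + 12 + 8 + 32 = 62.
This bounds M(r) := max_{|z|=r} |p(z)| from above; equality holds iff all terms c_k z^k can be made to align in phase at a single z on |z|=r.
Part (b). At z = 2 (real, on the circle |z| = r):
  p(2) = (4)·2^0 + (3)·2^1 + (-3)·2^2 + (1)·2^3 + (-2)·2^4 = -26.
  |p(2)| = 26.
Check: |p(2)| = 26 ≤ 62 = M_tri(2). ✓ Equality does not hold at z = 2 (the coefficients have mixed signs, so the terms do not all align in phase there).

M_tri(2) = 62; |p(2)| = 26; equality at z=2: no.


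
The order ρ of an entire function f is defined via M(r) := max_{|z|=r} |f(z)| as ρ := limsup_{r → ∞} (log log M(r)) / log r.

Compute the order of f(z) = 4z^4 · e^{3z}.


M(r) = max_{|z|=r} |4|·|z|^4·|e^{3z}| = 4·r^4 · e^{3r^1} (the factors attain their maxima compatibly on |z|=r). Then log M(r) = log 4 + 4·log r + 3r^1, dominated by the last term, so log log M(r) ~ 1·log r. The polynomial factor 4z^4 contributes only a log r term and does not affect the order. ρ = 1.
Therefore ρ = 1.

Order ρ = 1.


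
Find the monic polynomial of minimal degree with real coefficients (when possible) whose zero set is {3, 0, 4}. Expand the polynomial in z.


The polynomial is p(z) = ∏_{α ∈ S} (z − α), where S = {3, 0, 4}.
Expanding the product yields: p(z) = z^3 -7·z^2 + 12·z.
The resulting polynomial has degree 3 and real coefficients as required.

p(z) = z^3 -7·z^2 + 12·z.


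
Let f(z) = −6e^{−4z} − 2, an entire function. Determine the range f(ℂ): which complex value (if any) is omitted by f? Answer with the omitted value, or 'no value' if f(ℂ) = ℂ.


Little Picard bounds the complement of f(ℂ) to at most one point.
e^{−4z} is never zero on ℂ, so -6·e^{−4z} takes every value in ℂ ∖ {0}. Adding -2 shifts the range to ℂ ∖ {-2}. Thus f omits exactly the value -2.

Omitted value: -2.


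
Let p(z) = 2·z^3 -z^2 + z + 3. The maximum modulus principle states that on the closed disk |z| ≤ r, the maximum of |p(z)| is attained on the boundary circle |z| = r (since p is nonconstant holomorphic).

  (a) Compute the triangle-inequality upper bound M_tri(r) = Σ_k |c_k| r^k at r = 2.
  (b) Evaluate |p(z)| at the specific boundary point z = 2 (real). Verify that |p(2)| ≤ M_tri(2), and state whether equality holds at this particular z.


Coefficients: c_0 = 3, c_1 = 1, c_2 = -1, c_3 = 2. Radius r = 2.
Part (a). Triangle bound: M_tri(r) = Σ_k |c_k| r^k
  = |3|·2^0 + |1|·2^1 + |-1|·2^2 + |2|·2^3
  = 3 + 2 + 4 + 16 = 25.
This bounds M(r) := max_{|z|=r} |p(z)| from above; equality holds iff all terms c_k z^k can be made to align in phase at a single z on |z|=r.
Part (b). At z = 2 (real, on the circle |z| = r):
  p(2) = (3)·2^0 + (1)·2^1 + (-1)·2^2 + (2)·2^3 = 17.
  |p(2)| = 17.
Check: |p(2)| = 17 ≤ 25 = M_tri(2). ✓ Equality does not hold at z = 2 (the coefficients have mixed signs, so the terms do not all align in phase there).

M_tri(2) = 25; |p(2)| = 17; equality at z=2: no.


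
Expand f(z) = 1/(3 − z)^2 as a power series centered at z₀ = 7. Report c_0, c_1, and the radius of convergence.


Let w = z − z₀, so z = z₀ + w.
Then 3 − z = 3 − (z₀ + w) = (3 − z₀) − w = -4 − w.
f(z) = 1/(-4 − w)^2 = (1/(-4)^2) · (1 − w/(-4))^{−2}.
By the binomial series (1−u)^{−2} = Σ_{n≥0} C(n+1, 1) u^n for |u|<1, with u = w/(-4):
  c_n = C(n+1, 1) / (-4)^(n+2).
  c_0 = 1/(-4)^2 = 1/16.
  c_1 = 2/(-4)^3 = -1/32.
The series is valid for |w/d| < 1, i.e. |z − z₀| < |d|.
Radius of convergence: R = |3 − z₀| = |-4| = 4 (distance from z₀ to the singularity z = 3).

c_0 = 1/16, c_1 = -1/32; R = 4.


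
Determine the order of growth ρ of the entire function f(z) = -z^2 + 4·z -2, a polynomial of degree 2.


|f(z)| ≤ Σ|c_k|·r^k = O(r^2) as r → ∞. Polynomial growth is O(e^{r^ε}) for every ε > 0 (since r^2/e^{r^ε} → 0), so ρ ≤ ε for all ε > 0, i.e. ρ = 0. Every nonconstant polynomial has order 0.
Therefore ρ = 0.

Order ρ = 0.


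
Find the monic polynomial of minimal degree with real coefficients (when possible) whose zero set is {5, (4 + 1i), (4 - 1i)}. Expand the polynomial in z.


The polynomial is p(z) = ∏_{α ∈ S} (z − α), where S = {5, (4 + 1i), (4 - 1i)}.
Expanding the product yields: p(z) = z^3 -13·z^2 + 57·z -85.
Note conjugate pairs combine to real quadratics: (z − (4+1i))(z − (4−1i)) = z² − 8z + 17.
The resulting polynomial has degree 3 and real coefficients as required.

p(z) = z^3 -13·z^2 + 57·z -85.


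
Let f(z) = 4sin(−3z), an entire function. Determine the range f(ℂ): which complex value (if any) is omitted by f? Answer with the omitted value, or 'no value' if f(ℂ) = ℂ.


Little Picard bounds the complement of f(ℂ) to at most one point.
sin is entire and surjective onto ℂ: for every w ∈ ℂ, sin(ζ) = w has a solution ζ ∈ ℂ (e.g., via the complex inverse arcsin). With ζ = −3z this gives z = ζ/(-3). Then 4·sin(−3z) takes every value in 4·ℂ = ℂ, and adding 0 is a bijection of ℂ. So f is surjective and omits no value. (Note: only on the real line is sin bounded by [−1, 1].)

Omitted value: no value.


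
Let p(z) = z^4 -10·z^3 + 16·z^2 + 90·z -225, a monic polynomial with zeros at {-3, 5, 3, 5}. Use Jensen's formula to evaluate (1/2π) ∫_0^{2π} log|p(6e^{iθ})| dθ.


Zeros: -3, 3, 5, 5; r = 6.
Inside |z| < r: -3, 3, 5, 5. Outside (|z| ≥ r): ∅.
p(0) = -225, so log|p(0)| = log(225) = 5.4161.
Apply Jensen: I(r) = log|p(0)| + Σ_k log(r/|z_k|), summed over zeros inside |z| < r.
  log(r/|z_k|) for z_k = -3: log(6/3) = 0.6931
  log(r/|z_k|) for z_k = 5: log(6/5) = 0.1823
  log(r/|z_k|) for z_k = 3: log(6/3) = 0.6931
  log(r/|z_k|) for z_k = 5: log(6/5) = 0.1823
Sum over inside zeros: 1.7509.
I(r) = log|p(0)| + (inside sum) = 5.4161 + 1.7509 = 7.1670.
Closed form (all zeros inside, monic): I(r) = n·log(r) = 4·log(6) = 7.1670. ✓

I(r) ≈ 7.1670.


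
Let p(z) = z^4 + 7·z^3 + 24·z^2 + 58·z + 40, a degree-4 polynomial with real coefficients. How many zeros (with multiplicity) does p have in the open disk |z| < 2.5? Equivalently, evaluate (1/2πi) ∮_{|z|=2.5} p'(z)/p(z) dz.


The zeros of p are: -4, -1, (-1 + 3i), (-1 - 3i).
Their magnitudes are: 4, 1, 3.162, 3.162.
Zeros with |z| < R = 2.5: -1.
Count = 1.
By the argument principle, (1/2πi) ∮_{|z|=R} p'(z)/p(z) dz equals exactly this count.

Number of zeros inside |z| < 2.5: 1.


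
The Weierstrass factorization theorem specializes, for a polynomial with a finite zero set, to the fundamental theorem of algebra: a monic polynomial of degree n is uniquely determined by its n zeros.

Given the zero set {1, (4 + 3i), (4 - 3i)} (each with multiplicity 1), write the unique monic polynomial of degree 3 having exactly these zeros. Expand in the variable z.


The polynomial is p(z) = ∏_{α ∈ S} (z − α), where S = {1, (4 + 3i), (4 - 3i)}.
Expanding the product yields: p(z) = z^3 -9·z^2 + 33·z -25.
Note conjugate pairs combine to real quadratics: (z − (4+3i))(z − (4−3i)) = z² − 8z + 25.
The resulting polynomial has degree 3 and real coefficients as required.

p(z) = z^3 -9·z^2 + 33·z -25.


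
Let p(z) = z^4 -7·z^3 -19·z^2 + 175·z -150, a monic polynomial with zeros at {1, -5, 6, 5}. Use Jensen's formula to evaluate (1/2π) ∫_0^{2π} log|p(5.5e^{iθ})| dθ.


Zeros: -5, 1, 5, 6; r = 5.5.
Inside |z| < r: -5, 1, 5. Outside (|z| ≥ r): 6.
p(0) = -150, so log|p(0)| = log(150) = 5.0106.
Apply Jensen: I(r) = log|p(0)| + Σ_k log(r/|z_k|), summed over zeros inside |z| < r.
  log(r/|z_k|) for z_k = 1: log(5.5/1) = 1.7047
  log(r/|z_k|) for z_k = -5: log(5.5/5) = 0.0953
  log(r/|z_k|) for z_k = 5: log(5.5/5) = 0.0953
  Outside zeros (6) contribute nothing to the Jensen sum.
Sum over inside zeros: 1.8954.
I(r) = log|p(0)| + (inside sum) = 5.0106 + 1.8954 = 6.9060.
Note: since some zeros are outside |z| ≤ r, the simplified n·log(r) form does NOT apply — only the inside zeros contribute.

I(r) ≈ 6.9060.


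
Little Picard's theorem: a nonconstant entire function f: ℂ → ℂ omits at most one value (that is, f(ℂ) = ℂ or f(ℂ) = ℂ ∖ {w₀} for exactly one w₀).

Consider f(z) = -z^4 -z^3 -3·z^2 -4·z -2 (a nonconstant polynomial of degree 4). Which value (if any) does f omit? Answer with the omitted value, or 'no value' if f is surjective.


Little Picard bounds the complement of f(ℂ) to at most one point.
For every w ∈ ℂ, the equation p(z) − w = 0 is a nonconstant polynomial in z and hence has at least one root by the fundamental theorem of algebra. So p is surjective onto ℂ, omitting no value.

Omitted value: no value.


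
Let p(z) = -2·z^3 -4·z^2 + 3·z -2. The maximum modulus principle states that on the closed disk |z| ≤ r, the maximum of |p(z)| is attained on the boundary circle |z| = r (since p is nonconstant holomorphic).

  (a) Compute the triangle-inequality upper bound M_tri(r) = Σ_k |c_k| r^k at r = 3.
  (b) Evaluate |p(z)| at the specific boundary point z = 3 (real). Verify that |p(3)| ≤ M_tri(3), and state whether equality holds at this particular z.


Coefficients: c_0 = -2, c_1 = 3, c_2 = -4, c_3 = -2. Radius r = 3.
Part (a). Triangle bound: M_tri(r) = Σ_k |c_k| r^k
  = |-2|·3^0 + |3|·3^1 + |-4|·3^2 + |-2|·3^3
  = 2 + 9 + 36 + 54 = 101.
This bounds M(r) := max_{|z|=r} |p(z)| from above; equality holds iff all terms c_k z^k can be made to align in phase at a single z on |z|=r.
Part (b). At z = 3 (real, on the circle |z| = r):
  p(3) = (-2)·3^0 + (3)·3^1 + (-4)·3^2 + (-2)·3^3 = -83.
  |p(3)| = 83.
Check: |p(3)| = 83 ≤ 101 = M_tri(3). ✓ Equality does not hold at z = 3 (the coefficients have mixed signs, so the terms do not all align in phase there).

M_tri(3) = 101; |p(3)| = 83; equality at z=3: no.


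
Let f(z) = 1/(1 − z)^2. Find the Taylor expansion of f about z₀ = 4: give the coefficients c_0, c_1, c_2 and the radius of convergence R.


Let w = z − z₀, so z = z₀ + w.
Then 1 − z = 1 − (z₀ + w) = (1 − z₀) − w = -3 − w.
f(z) = 1/(-3 − w)^2 = (1/(-3)^2) · (1 − w/(-3))^{−2}.
By the binomial series (1−u)^{−2} = Σ_{n≥0} C(n+1, 1) u^n for |u|<1, with u = w/(-3):
  c_n = C(n+1, 1) / (-3)^(n+2).
  c_0 = 1/(-3)^2 = 1/9.
  c_1 = 2/(-3)^3 = -2/27.
  c_2 = 3/(-3)^4 = 1/27.
The series is valid for |w/d| < 1, i.e. |z − z₀| < |d|.
Radius of convergence: R = |1 − z₀| = |-3| = 3 (distance from z₀ to the singularity z = 1).

c_0 = 1/9, c_1 = -2/27, c_2 = 1/27; R = 3.


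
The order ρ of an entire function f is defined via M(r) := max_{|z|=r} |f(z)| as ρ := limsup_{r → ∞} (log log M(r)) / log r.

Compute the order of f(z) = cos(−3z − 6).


cos(w) is a linear combination of e^{iw} and e^{−iw} (or e^w, e^{−w} in the hyperbolic case), so |cos(w)| ≤ e^{|w|}. With w = −3z − 6, |w| ≤ 3|z| + 6 = 3r + 6 on |z| = r, giving M(r) ≤ e^{3r + 6}, so ρ ≤ 1. On a suitable ray (z = it for sin/cos; z = t for sinh/cosh, t real → ∞), |cos(−3z − 6)| grows like e^{3|t|}/2, so ρ ≥ 1. Hence ρ = 1.
Therefore ρ = 1.

Order ρ = 1.


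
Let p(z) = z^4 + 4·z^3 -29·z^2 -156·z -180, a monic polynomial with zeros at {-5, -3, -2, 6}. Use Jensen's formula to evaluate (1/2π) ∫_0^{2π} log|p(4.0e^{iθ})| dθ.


Zeros: -5, -3, -2, 6; r = 4.0.
Inside |z| < r: -3, -2. Outside (|z| ≥ r): -5, 6.
p(0) = -180, so log|p(0)| = log(180) = 5.1930.
Apply Jensen: I(r) = log|p(0)| + Σ_k log(r/|z_k|), summed over zeros inside |z| < r.
  log(r/|z_k|) for z_k = -3: log(4.0/3) = 0.2877
  log(r/|z_k|) for z_k = -2: log(4.0/2) = 0.6931
  Outside zeros (-5, 6) contribute nothing to the Jensen sum.
Sum over inside zeros: 0.9808.
I(r) = log|p(0)| + (inside sum) = 5.1930 + 0.9808 = 6.1738.
Note: since some zeros are outside |z| ≤ r, the simplified n·log(r) form does NOT apply — only the inside zeros contribute.

I(r) ≈ 6.1738.


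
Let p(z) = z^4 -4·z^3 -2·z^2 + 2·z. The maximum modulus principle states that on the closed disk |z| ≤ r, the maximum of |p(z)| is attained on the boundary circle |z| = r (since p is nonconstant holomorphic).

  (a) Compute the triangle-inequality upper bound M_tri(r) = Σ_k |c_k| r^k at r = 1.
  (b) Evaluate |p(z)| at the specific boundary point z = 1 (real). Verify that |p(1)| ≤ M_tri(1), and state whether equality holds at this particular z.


Coefficients: c_0 = 0, c_1 = 2, c_2 = -2, c_3 = -4, c_4 = 1. Radius r = 1.
Part (a). Triangle bound: M_tri(r) = Σ_k |c_k| r^k
  = |0|·1^0 + |2|·1^1 + |-2|·1^2 + |-4|·1^3 + |1|·1^4
  = 0 + 2 + 2 + 4 + 1 = 9.
This bounds M(r) := max_{|z|=r} |p(z)| from above; equality holds iff all terms c_k z^k can be made to align in phase at a single z on |z|=r.
Part (b). At z = 1 (real, on the circle |z| = r):
  p(1) = (0)·1^0 + (2)·1^1 + (-2)·1^2 + (-4)·1^3 + (1)·1^4 = -3.
  |p(1)| = 3.
Check: |p(1)| = 3 ≤ 9 = M_tri(1). ✓ Equality does not hold at z = 1 (the coefficients have mixed signs, so the terms do not all align in phase there).

M_tri(1) = 9; |p(1)| = 3; equality at z=1: no.


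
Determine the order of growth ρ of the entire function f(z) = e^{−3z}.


|e^{−3z}| = e^{Re(-3·z) + 0} ≤ e^{3|z|^1 + 0} = e^{3r^1 + 0} on |z| = r, so ρ ≤ 1. Choosing z on |z|=r so that -3·z is real positive (always possible by picking arg z appropriately) gives |f(z)| = e^{3r^1 + 0}, matching the bound. The additive constant 0 does not affect log log M(r) ~ 1·log r. Hence ρ = 1.
Therefore ρ = 1.

Order ρ = 1.


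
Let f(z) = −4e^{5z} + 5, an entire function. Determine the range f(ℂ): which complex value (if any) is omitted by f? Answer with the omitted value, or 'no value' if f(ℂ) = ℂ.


Little Picard bounds the complement of f(ℂ) to at most one point.
e^{5z} is never zero on ℂ, so -4·e^{5z} takes every value in ℂ ∖ {0}. Adding 5 shifts the range to ℂ ∖ {5}. Thus f omits exactly the value 5.

Omitted value: 5.


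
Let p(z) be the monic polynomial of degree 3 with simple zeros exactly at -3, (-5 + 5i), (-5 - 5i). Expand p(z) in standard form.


The polynomial is p(z) = ∏_{α ∈ S} (z − α), where S = {-3, (-5 + 5i), (-5 - 5i)}.
Expanding the product yields: p(z) = z^3 + 13·z^2 + 80·z + 150.
Note conjugate pairs combine to real quadratics: (z − (-5+5i))(z − (-5−5i)) = z² + 10z + 50.
The resulting polynomial has degree 3 and real coefficients as required.

p(z) = z^3 + 13·z^2 + 80·z + 150.


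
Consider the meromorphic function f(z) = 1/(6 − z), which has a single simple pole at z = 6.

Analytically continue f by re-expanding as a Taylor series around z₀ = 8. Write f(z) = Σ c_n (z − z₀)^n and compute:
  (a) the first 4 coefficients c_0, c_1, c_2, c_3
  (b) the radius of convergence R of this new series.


Let w = z − z₀, so z = z₀ + w.
Then 6 − z = 6 − (z₀ + w) = (6 − z₀) − w = -2 − w.
f(z) = 1/(-2 − w) = (1/(-2)) · 1/(1 − w/(-2)) = Σ_{n≥0} w^n / (-2)^(n+1).
So c_n = 1/(-2)^(n+1):
  c_0 = 1/(-2)^1 = -1/2.
  c_1 = 1/(-2)^2 = 1/4.
  c_2 = 1/(-2)^3 = -1/8.
  c_3 = 1/(-2)^4 = 1/16.
The series is valid for |w/d| < 1, i.e. |z − z₀| < |d|.
Radius of convergence: R = |6 − z₀| = |-2| = 2 (distance from z₀ to the singularity z = 6).

c_0 = -1/2, c_1 = 1/4, c_2 = -1/8, c_3 = 1/16; R = 2.


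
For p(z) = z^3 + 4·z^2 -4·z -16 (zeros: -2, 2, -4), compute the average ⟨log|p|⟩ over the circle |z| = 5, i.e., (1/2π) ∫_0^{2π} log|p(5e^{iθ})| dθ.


Zeros: -4, -2, 2; r = 5.
Inside |z| < r: -4, -2, 2. Outside (|z| ≥ r): ∅.
p(0) = -16, so log|p(0)| = log(16) = 2.7726.
Apply Jensen: I(r) = log|p(0)| + Σ_k log(r/|z_k|), summed over zeros inside |z| < r.
  log(r/|z_k|) for z_k = -2: log(5/2) = 0.9163
  log(r/|z_k|) for z_k = 2: log(5/2) = 0.9163
  log(r/|z_k|) for z_k = -4: log(5/4) = 0.2231
Sum over inside zeros: 2.0557.
I(r) = log|p(0)| + (inside sum) = 2.7726 + 2.0557 = 4.8283.
Closed form (all zeros inside, monic): I(r) = n·log(r) = 3·log(5) = 4.8283. ✓

I(r) ≈ 4.8283.


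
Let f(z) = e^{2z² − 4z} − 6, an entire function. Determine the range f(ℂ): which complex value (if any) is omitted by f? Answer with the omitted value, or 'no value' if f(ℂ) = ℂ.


Little Picard bounds the complement of f(ℂ) to at most one point.
The exponent g(z) = 2z² − 4z is a nonconstant polynomial, hence surjective onto ℂ. So e^{g(z)} takes every value in {e^w : w ∈ ℂ} = ℂ ∖ {0}. Adding -6 shifts the range to ℂ ∖ {-6}. f omits exactly -6.

Omitted value: -6.


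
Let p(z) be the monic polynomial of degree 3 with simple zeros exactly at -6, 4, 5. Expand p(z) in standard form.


The polynomial is p(z) = ∏_{α ∈ S} (z − α), where S = {-6, 4, 5}.
Expanding the product yields: p(z) = z^3 -3·z^2 -34·z + 120.
The resulting polynomial has degree 3 and real coefficients as required.

p(z) = z^3 -3·z^2 -34·z + 120.


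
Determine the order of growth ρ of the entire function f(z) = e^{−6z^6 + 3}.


|e^{−6z^6 + 3}| = e^{Re(-6·z^6) + 3} ≤ e^{6|z|^6 + 3} = e^{6r^6 + 3} on |z| = r, so ρ ≤ 6. Choosing z on |z|=r so that -6·z^6 is real positive (always possible by picking arg z appropriately) gives |f(z)| = e^{6r^6 + 3}, matching the bound. The additive constant 3 does not affect log log M(r) ~ 6·log r. Hence ρ = 6.
Therefore ρ = 6.

Order ρ = 6.


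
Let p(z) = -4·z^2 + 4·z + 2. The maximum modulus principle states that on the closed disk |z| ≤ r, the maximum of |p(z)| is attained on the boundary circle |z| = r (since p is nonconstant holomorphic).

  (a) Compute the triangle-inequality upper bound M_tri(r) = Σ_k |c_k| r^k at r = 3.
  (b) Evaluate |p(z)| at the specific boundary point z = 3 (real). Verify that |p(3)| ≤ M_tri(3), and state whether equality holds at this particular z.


Coefficients: c_0 = 2, c_1 = 4, c_2 = -4. Radius r = 3.
Part (a). Triangle bound: M_tri(r) = Σ_k |c_k| r^k
  = |2|·3^0 + |4|·3^1 + |-4|·3^2
  = 2 + 12 + 36 = 50.
This bounds M(r) := max_{|z|=r} |p(z)| from above; equality holds iff all terms c_k z^k can be made to align in phase at a single z on |z|=r.
Part (b). At z = 3 (real, on the circle |z| = r):
  p(3) = (2)·3^0 + (4)·3^1 + (-4)·3^2 = -22.
  |p(3)| = 22.
Check: |p(3)| = 22 ≤ 50 = M_tri(3). ✓ Equality does not hold at z = 3 (the coefficients have mixed signs, so the terms do not all align in phase there).

M_tri(3) = 50; |p(3)| = 22; equality at z=3: no.


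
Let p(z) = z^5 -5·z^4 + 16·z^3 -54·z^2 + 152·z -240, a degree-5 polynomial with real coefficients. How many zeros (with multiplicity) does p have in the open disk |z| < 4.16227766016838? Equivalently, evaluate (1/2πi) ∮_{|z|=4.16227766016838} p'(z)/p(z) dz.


The zeros of p are: 3, (2 + 2i), (2 - 2i), (-1 + 3i), (-1 - 3i).
Their magnitudes are: 3, 2.828, 2.828, 3.162, 3.162.
Zeros with |z| < R = 4.16227766016838: 3, (2 + 2i), (2 - 2i), (-1 + 3i), (-1 - 3i).
Count = 5.
By the argument principle, (1/2πi) ∮_{|z|=R} p'(z)/p(z) dz equals exactly this count.

Number of zeros inside |z| < 4.16227766016838: 5.


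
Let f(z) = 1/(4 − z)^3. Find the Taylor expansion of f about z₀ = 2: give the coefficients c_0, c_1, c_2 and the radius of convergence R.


Let w = z − z₀, so z = z₀ + w.
Then 4 − z = 4 − (z₀ + w) = (4 − z₀) − w = 2 − w.
f(z) = 1/(2 − w)^3 = (1/(2)^3) · (1 − w/(2))^{−3}.
By the binomial series (1−u)^{−3} = Σ_{n≥0} C(n+2, 2) u^n for |u|<1, with u = w/(2):
  c_n = C(n+2, 2) / (2)^(n+3).
  c_0 = 1/(2)^3 = 1/8.
  c_1 = 3/(2)^4 = 3/16.
  c_2 = 6/(2)^5 = 3/16.
The series is valid for |w/d| < 1, i.e. |z − z₀| < |d|.
Radius of convergence: R = |4 − z₀| = |2| = 2 (distance from z₀ to the singularity z = 4).

c_0 = 1/8, c_1 = 3/16, c_2 = 3/16; R = 2.


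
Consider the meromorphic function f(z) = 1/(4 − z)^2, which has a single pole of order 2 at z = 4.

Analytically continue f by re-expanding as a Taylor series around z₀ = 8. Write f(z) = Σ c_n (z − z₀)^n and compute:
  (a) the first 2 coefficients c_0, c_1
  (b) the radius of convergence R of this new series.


Let w = z − z₀, so z = z₀ + w.
Then 4 − z = 4 − (z₀ + w) = (4 − z₀) − w = -4 − w.
f(z) = 1/(-4 − w)^2 = (1/(-4)^2) · (1 − w/(-4))^{−2}.
By the binomial series (1−u)^{−2} = Σ_{n≥0} C(n+1, 1) u^n for |u|<1, with u = w/(-4):
  c_n = C(n+1, 1) / (-4)^(n+2).
  c_0 = 1/(-4)^2 = 1/16.
  c_1 = 2/(-4)^3 = -1/32.
The series is valid for |w/d| < 1, i.e. |z − z₀| < |d|.
Radius of convergence: R = |4 − z₀| = |-4| = 4 (distance from z₀ to the singularity z = 4).

c_0 = 1/16, c_1 = -1/32; R = 4.


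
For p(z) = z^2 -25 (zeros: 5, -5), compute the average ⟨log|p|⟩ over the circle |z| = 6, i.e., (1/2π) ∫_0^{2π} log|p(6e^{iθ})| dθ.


Zeros: -5, 5; r = 6.
Inside |z| < r: -5, 5. Outside (|z| ≥ r): ∅.
p(0) = -25, so log|p(0)| = log(25) = 3.2189.
Apply Jensen: I(r) = log|p(0)| + Σ_k log(r/|z_k|), summed over zeros inside |z| < r.
  log(r/|z_k|) for z_k = 5: log(6/5) = 0.1823
  log(r/|z_k|) for z_k = -5: log(6/5) = 0.1823
Sum over inside zeros: 0.3646.
I(r) = log|p(0)| + (inside sum) = 3.2189 + 0.3646 = 3.5835.
Closed form (all zeros inside, monic): I(r) = n·log(r) = 2·log(6) = 3.5835. ✓

I(r) ≈ 3.5835.


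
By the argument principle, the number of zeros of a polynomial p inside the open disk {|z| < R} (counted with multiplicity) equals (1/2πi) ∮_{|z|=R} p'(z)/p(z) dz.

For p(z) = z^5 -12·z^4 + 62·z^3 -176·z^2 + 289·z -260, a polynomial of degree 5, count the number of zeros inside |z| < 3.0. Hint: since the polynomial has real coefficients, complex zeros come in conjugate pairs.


The zeros of p are: (3 + 2i), (3 - 2i), 4, (1 + 2i), (1 - 2i).
Their magnitudes are: 3.606, 3.606, 4, 2.236, 2.236.
Zeros with |z| < R = 3.0: (1 + 2i), (1 - 2i).
Count = 2.
By the argument principle, (1/2πi) ∮_{|z|=R} p'(z)/p(z) dz equals exactly this count.

Number of zeros inside |z| < 3.0: 2.


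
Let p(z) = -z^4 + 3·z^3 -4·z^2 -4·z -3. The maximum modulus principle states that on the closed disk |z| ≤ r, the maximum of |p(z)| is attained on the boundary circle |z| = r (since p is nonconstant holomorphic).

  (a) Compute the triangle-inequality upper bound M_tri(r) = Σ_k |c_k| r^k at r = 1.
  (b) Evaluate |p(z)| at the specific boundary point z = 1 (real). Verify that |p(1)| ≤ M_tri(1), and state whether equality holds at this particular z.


Coefficients: c_0 = -3, c_1 = -4, c_2 = -4, c_3 = 3, c_4 = -1. Radius r = 1.
Part (a). Triangle bound: M_tri(r) = Σ_k |c_k| r^k
  = |-3|·1^0 + |-4|·1^1 + |-4|·1^2 + |3|·1^3 + |-1|·1^4
  = 3 + 4 + 4 + 3 + 1 = 15.
This bounds M(r) := max_{|z|=r} |p(z)| from above; equality holds iff all terms c_k z^k can be made to align in phase at a single z on |z|=r.
Part (b). At z = 1 (real, on the circle |z| = r):
  p(1) = (-3)·1^0 + (-4)·1^1 + (-4)·1^2 + (3)·1^3 + (-1)·1^4 = -9.
  |p(1)| = 9.
Check: |p(1)| = 9 ≤ 15 = M_tri(1). ✓ Equality does not hold at z = 1 (the coefficients have mixed signs, so the terms do not all align in phase there).

M_tri(1) = 15; |p(1)| = 9; equality at z=1: no.


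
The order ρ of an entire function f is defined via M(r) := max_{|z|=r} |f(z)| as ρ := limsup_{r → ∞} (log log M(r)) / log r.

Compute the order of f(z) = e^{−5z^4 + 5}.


|e^{−5z^4 + 5}| = e^{Re(-5·z^4) + 5} ≤ e^{5|z|^4 + 5} = e^{5r^4 + 5} on |z| = r, so ρ ≤ 4. Choosing z on |z|=r so that -5·z^4 is real positive (always possible by picking arg z appropriately) gives |f(z)| = e^{5r^4 + 5}, matching the bound. The additive constant 5 does not affect log log M(r) ~ 4·log r. Hence ρ = 4.
Therefore ρ = 4.

Order ρ = 4.


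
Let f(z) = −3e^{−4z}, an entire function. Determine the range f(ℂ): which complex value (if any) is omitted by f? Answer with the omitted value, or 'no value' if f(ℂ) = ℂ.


Little Picard bounds the complement of f(ℂ) to at most one point.
e^{−4z} is never zero on ℂ, so -3·e^{−4z} takes every value in ℂ ∖ {0}. Adding 0 shifts the range to ℂ ∖ {0}. Thus f omits exactly the value 0.

Omitted value: 0.


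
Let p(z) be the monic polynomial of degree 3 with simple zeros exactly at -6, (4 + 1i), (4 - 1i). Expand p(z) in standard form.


The polynomial is p(z) = ∏_{α ∈ S} (z − α), where S = {-6, (4 + 1i), (4 - 1i)}.
Expanding the product yields: p(z) = z^3 -2·z^2 -31·z + 102.
Note conjugate pairs combine to real quadratics: (z − (4+1i))(z − (4−1i)) = z² − 8z + 17.
The resulting polynomial has degree 3 and real coefficients as required.

p(z) = z^3 -2·z^2 -31·z + 102.


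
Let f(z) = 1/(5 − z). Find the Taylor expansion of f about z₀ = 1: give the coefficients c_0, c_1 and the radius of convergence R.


Let w = z − z₀, so z = z₀ + w.
Then 5 − z = 5 − (z₀ + w) = (5 − z₀) − w = 4 − w.
f(z) = 1/(4 − w) = (1/(4)) · 1/(1 − w/(4)) = Σ_{n≥0} w^n / (4)^(n+1).
So c_n = 1/(4)^(n+1):
  c_0 = 1/(4)^1 = 1/4.
  c_1 = 1/(4)^2 = 1/16.
The series is valid for |w/d| < 1, i.e. |z − z₀| < |d|.
Radius of convergence: R = |5 − z₀| = |4| = 4 (distance from z₀ to the singularity z = 5).

c_0 = 1/4, c_1 = 1/16; R = 4.


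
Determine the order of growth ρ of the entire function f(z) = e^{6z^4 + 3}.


|e^{6z^4 + 3}| = e^{Re(6·z^4) + 3} ≤ e^{6|z|^4 + 3} = e^{6r^4 + 3} on |z| = r, so ρ ≤ 4. Choosing z on |z|=r so that 6·z^4 is real positive (always possible by picking arg z appropriately) gives |f(z)| = e^{6r^4 + 3}, matching the bound. The additive constant 3 does not affect log log M(r) ~ 4·log r. Hence ρ = 4.
Therefore ρ = 4.

Order ρ = 4.


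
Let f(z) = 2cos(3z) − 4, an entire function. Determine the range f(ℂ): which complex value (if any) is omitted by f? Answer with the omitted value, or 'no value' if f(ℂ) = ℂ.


Little Picard bounds the complement of f(ℂ) to at most one point.
cos is entire and surjective onto ℂ: for every w ∈ ℂ, cos(ζ) = w has a solution ζ ∈ ℂ (e.g., via the complex inverse arccos). With ζ = 3z this gives z = ζ/(3). Then 2·cos(3z) takes every value in 2·ℂ = ℂ, and adding -4 is a bijection of ℂ. So f is surjective and omits no value. (Note: only on the real line is cos bounded by [−1, 1].)

Omitted value: no value.


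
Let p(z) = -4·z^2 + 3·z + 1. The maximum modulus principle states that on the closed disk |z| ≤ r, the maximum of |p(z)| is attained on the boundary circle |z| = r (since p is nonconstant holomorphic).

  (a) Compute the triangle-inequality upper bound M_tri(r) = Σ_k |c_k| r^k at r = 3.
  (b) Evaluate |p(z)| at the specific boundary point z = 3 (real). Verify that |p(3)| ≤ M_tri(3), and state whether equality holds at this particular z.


Coefficients: c_0 = 1, c_1 = 3, c_2 = -4. Radius r = 3.
Part (a). Triangle bound: M_tri(r) = Σ_k |c_k| r^k
  = |1|·3^0 + |3|·3^1 + |-4|·3^2
  = 1 + 9 + 36 = 46.
This bounds M(r) := max_{|z|=r} |p(z)| from above; equality holds iff all terms c_k z^k can be made to align in phase at a single z on |z|=r.
Part (b). At z = 3 (real, on the circle |z| = r):
  p(3) = (1)·3^0 + (3)·3^1 + (-4)·3^2 = -26.
  |p(3)| = 26.
Check: |p(3)| = 26 ≤ 46 = M_tri(3). ✓ Equality does not hold at z = 3 (the coefficients have mixed signs, so the terms do not all align in phase there).

M_tri(3) = 46; |p(3)| = 26; equality at z=3: no.
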